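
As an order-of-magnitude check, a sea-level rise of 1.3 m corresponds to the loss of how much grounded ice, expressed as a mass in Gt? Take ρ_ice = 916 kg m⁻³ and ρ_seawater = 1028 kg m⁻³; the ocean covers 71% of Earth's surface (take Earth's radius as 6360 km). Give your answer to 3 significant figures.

≈ 4.82×10^5 Gt

Required water volume = Δh × A = 1.3 m × 3.61×10^14 m² = 4.692×10^14 m³.
ρ_w = 1028 kg m⁻³, so the mass of water = 4.692×10^14 m³ × 1028 kg m⁻³ = 4.823×10^17 kg = 4.82×10^5 Gt (and the same mass of ice, by conservation).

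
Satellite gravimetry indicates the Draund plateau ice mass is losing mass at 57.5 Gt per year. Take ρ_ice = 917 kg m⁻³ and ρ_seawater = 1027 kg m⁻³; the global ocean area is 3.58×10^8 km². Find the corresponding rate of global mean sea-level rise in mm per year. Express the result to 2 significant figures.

ρ_w = 1027 kg m⁻³. Annual water volume added = 57.5 Gt / ρ_w = 5.750×10^13 kg / 1027 kg m⁻³ = 5.599×10^10 m³.
Δh per year = 5.599×10^10 / 3.58×10^14 = 1.56×10^-4 m = 0.16 mm.

≈ 0.16 mm/yr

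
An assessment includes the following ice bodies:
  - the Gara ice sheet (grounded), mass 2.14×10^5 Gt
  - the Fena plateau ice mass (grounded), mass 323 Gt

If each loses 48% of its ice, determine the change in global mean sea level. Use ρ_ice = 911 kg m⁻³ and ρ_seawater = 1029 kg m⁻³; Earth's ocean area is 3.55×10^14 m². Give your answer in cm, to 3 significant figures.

Gara: 0.48 × 2.14×10^5 Gt = 1.027×10^17 kg; dividing by ρ_w = 1029 kg m⁻³ gives 9.983×10^13 m³ of water.
Fena: 0.48 × 323 Gt = 1.550×10^14 kg; dividing by ρ_w = 1029 kg m⁻³ gives 1.507×10^11 m³ of water.
Total added water ≈ 9.998×10^13 m³ over 3.55×10^14 m² → Δh = 0.282 m = 28.2 cm.

≈ 28.2 cm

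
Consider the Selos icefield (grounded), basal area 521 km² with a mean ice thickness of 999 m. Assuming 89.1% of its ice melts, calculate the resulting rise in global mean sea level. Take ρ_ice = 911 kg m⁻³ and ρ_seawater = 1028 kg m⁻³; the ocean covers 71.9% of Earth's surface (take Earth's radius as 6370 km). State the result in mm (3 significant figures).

Selos: ice volume = 521 km² × 999 m = 520.5 km³; 0.891 × 520.5 × (911/1028) = 411.0 km³ of water.
Spread over 3.67×10^14 m² of ocean, Δh = 4.110×10^11 / 3.67×10^14 = 1.12×10^-3 m = 1.12 mm.

≈ 1.12 mm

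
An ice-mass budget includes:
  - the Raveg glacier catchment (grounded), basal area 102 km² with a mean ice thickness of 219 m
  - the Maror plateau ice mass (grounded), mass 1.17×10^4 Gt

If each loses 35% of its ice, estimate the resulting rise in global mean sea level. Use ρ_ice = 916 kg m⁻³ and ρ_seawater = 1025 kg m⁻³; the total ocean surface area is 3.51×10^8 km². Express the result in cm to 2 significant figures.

Raveg: ice volume = 102 km² × 219 m = 22.34 km³; 0.35 × 22.34 × (916/1025) = 6.987 km³ of water.
Maror: 0.35 × 1.17×10^4 Gt = 4.095×10^15 kg; dividing by ρ_w = 1025 kg m⁻³ gives 3.995×10^12 m³ of water.
Total added water ≈ 4.002×10^12 m³ over 3.51×10^14 m² → Δh = 0.0114 m = 1.1 cm.

≈ 1.1 cm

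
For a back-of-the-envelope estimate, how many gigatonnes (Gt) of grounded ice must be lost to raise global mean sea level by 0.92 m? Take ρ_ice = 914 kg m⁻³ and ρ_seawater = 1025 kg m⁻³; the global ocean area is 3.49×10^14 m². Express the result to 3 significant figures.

≈ 3.29×10^5 Gt

Required water volume = Δh × A = 0.92 m × 3.49×10^14 m² = 3.211×10^14 m³.
ρ_w = 1025 kg m⁻³, so the mass of water = 3.211×10^14 m³ × 1025 kg m⁻³ = 3.291×10^17 kg = 3.29×10^5 Gt (and the same mass of ice, by conservation).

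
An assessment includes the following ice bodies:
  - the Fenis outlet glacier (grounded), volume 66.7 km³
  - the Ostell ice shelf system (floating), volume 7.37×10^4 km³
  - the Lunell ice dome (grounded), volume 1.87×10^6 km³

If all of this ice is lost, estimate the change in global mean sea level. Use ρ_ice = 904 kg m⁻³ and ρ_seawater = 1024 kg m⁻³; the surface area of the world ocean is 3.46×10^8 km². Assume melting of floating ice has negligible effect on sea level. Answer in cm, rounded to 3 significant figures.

≈ 477 cm

Fenis: 66.7 km³ × (904/1024) = 58.88 km³ of water.
The Ostell ice shelf system is floating and already displaces its own weight of water, so its melt adds essentially nothing to sea level.
Lunell: 1.87×10^6 km³ × (904/1024) = 1.651×10^6 km³ of water.
Total added water ≈ 1.651×10^15 m³ over 3.46×10^14 m² → Δh = 4.77 m = 477 cm.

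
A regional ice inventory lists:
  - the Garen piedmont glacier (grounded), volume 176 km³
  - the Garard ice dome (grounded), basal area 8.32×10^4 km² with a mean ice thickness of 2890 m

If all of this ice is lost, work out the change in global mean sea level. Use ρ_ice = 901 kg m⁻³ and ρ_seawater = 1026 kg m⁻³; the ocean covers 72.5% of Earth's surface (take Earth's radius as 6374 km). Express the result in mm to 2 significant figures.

Garen: 176 km³ × (901/1026) = 154.6 km³ of water.
Garard: ice volume = 8.32×10^4 km² × 2890 m = 2.404×10^5 km³; 2.404×10^5 × (901/1026) = 2.112×10^5 km³ of water.
Total added water ≈ 2.113×10^14 m³ over 3.70×10^14 m² → Δh = 0.571 m = 570 mm.

≈ 570 mm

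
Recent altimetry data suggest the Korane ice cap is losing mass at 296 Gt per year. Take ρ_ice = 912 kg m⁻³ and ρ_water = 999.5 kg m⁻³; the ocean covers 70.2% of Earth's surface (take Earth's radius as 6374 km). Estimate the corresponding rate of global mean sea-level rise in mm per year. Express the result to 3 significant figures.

ρ_w = 999.5 kg m⁻³. Annual water volume added = 296 Gt / ρ_w = 2.960×10^14 kg / 999.5 kg m⁻³ = 2.961×10^11 m³.
Δh per year = 2.961×10^11 / 3.58×10^14 = 8.26×10^-4 m = 0.826 mm.

≈ 0.826 mm/yr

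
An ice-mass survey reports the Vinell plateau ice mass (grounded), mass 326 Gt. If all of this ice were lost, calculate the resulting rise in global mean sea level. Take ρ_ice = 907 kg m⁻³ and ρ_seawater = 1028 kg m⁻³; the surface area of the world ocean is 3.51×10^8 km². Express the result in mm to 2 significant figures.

Vinell: 326 Gt = 3.260×10^14 kg; dividing by ρ_w = 1028 kg m⁻³ gives 3.171×10^11 m³ of water.
Spread over 3.51×10^14 m² of ocean, Δh = 3.171×10^11 / 3.51×10^14 = 9.03×10^-4 m = 0.90 mm.

≈ 0.90 mm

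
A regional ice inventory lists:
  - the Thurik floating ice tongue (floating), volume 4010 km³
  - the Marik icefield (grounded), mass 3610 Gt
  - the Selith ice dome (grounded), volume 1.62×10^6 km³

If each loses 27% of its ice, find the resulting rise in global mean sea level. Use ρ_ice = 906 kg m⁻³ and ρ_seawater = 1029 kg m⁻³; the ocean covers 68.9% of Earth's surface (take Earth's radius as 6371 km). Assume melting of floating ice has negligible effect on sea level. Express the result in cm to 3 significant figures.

≈ 110 cm

The Thurik floating ice tongue is floating and already displaces its own weight of water, so its melt adds essentially nothing to sea level.
Marik: 0.27 × 3610 Gt = 9.747×10^14 kg; dividing by ρ_w = 1029 kg m⁻³ gives 9.472×10^11 m³ of water.
Selith: 0.27 × 1.62×10^6 km³ × (906/1029) = 3.851×10^5 km³ of water.
Total added water ≈ 3.861×10^14 m³ over 3.51×10^14 m² → Δh = 1.10 m = 110 cm.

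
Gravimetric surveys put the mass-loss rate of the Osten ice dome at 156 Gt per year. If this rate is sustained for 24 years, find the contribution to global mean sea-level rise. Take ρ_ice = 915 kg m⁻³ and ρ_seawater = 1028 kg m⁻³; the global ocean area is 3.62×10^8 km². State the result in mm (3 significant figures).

≈ 10.1 mm

Total mass lost = 156 Gt/yr × 24 yr = 3744 Gt = 3.744×10^15 kg.
ρ_w = 1028 kg m⁻³, so water volume = 3.744×10^15 / 1028 = 3.642×10^12 m³.
Δh = 3.642×10^12 / 3.62×10^14 = 0.0101 m = 10.1 mm.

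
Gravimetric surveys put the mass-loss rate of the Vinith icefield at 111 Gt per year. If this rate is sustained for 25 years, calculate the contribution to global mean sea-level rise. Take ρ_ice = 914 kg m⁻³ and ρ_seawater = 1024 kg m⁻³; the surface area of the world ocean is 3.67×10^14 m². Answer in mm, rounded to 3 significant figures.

≈ 7.38 mm

Total mass lost = 111 Gt/yr × 25 yr = 2775 Gt = 2.775×10^15 kg.
ρ_w = 1024 kg m⁻³, so water volume = 2.775×10^15 / 1024 = 2.710×10^12 m³.
Δh = 2.710×10^12 / 3.67×10^14 = 7.38×10^-3 m = 7.38 mm.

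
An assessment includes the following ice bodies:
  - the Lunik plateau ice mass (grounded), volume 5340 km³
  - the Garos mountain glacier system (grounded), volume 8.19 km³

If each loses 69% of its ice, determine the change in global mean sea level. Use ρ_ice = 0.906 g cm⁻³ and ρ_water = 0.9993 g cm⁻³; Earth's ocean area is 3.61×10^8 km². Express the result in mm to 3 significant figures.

Lunik: 0.69 × 5340 km³ × (906/999.3) = 3341 km³ of water.
Garos: 0.69 × 8.19 km³ × (906/999.3) = 5.123 km³ of water.
Total added water ≈ 3.346×10^12 m³ over 3.61×10^14 m² → Δh = 9.27×10^-3 m = 9.27 mm.

≈ 9.27 mm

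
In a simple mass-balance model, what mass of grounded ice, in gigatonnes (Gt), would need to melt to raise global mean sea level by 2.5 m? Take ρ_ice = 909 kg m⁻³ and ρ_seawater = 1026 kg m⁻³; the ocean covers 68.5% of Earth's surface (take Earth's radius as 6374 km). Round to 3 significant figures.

Required water volume = Δh × A = 2.5 m × 3.50×10^14 m² = 8.743×10^14 m³.
ρ_w = 1026 kg m⁻³, so the mass of water = 8.743×10^14 m³ × 1026 kg m⁻³ = 8.970×10^17 kg = 8.97×10^5 Gt (and the same mass of ice, by conservation).

≈ 8.97×10^5 Gt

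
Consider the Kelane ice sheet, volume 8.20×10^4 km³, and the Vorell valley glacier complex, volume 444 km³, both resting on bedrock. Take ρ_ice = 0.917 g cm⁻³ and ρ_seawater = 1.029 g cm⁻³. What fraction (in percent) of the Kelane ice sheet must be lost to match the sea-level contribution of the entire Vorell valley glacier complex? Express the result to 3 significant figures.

Equal sea-level rise means equal mass of meltwater, i.e. equal mass of ice lost.
Ice mass of Vorell: 4.071×10^14 kg; ice mass of Kelane: 7.519×10^16 kg.
Fraction required = 4.071×10^14 / 7.519×10^16 = 5.41×10^-3 → 0.541 %.

≈ 0.541 %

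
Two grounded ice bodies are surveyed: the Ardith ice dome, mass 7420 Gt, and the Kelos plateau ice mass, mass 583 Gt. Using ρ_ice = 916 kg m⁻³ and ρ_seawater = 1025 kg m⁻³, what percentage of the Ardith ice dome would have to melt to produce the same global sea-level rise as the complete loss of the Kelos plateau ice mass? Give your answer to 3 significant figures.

Equal sea-level rise means equal mass of meltwater, i.e. equal mass of ice lost.
Ice mass of Kelos: 5.830×10^14 kg; ice mass of Ardith: 7.420×10^15 kg.
Fraction required = 5.830×10^14 / 7.420×10^15 = 0.0786 → 7.86 %.

≈ 7.86 %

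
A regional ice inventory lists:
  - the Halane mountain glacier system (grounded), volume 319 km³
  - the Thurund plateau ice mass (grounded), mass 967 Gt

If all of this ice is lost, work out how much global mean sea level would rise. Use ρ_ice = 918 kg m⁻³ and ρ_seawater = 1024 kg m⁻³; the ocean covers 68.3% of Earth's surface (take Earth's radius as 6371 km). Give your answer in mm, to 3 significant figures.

≈ 3.53 mm

Halane: 319 km³ × (918/1024) = 286.0 km³ of water.
Thurund: 967 Gt = 9.670×10^14 kg; dividing by ρ_w = 1024 kg m⁻³ gives 9.443×10^11 m³ of water.
Total added water ≈ 1.230×10^12 m³ over 3.48×10^14 m² → Δh = 3.53×10^-3 m = 3.53 mm.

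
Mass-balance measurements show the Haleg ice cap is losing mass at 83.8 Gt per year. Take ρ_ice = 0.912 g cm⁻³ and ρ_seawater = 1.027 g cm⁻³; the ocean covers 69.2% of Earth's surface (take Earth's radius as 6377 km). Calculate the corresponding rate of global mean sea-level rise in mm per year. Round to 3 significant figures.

≈ 0.231 mm/yr

ρ_w = 1.027 g cm⁻³ = 1027 kg m⁻³. Annual water volume added = 83.8 Gt / ρ_w = 8.380×10^13 kg / 1027 kg m⁻³ = 8.160×10^10 m³.
Δh per year = 8.160×10^10 / 3.54×10^14 = 2.31×10^-4 m = 0.231 mm.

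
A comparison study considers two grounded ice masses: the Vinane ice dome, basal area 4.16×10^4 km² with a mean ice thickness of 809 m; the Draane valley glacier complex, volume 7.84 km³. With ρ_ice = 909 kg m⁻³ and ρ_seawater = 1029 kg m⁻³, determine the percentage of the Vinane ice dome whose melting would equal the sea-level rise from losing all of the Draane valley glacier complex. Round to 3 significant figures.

≈ 0.0233 %

Equal sea-level rise means equal mass of meltwater, i.e. equal mass of ice lost.
Ice mass of Draane: 7.127×10^12 kg; ice mass of Vinane: 3.059×10^16 kg.
Fraction required = 7.127×10^12 / 3.059×10^16 = 2.33×10^-4 → 0.0233 %.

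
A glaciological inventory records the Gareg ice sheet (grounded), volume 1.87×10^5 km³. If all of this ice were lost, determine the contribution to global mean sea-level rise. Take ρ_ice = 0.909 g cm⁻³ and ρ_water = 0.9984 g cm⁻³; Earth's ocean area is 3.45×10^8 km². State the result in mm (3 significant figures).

Gareg: 1.87×10^5 km³ × (909/998.4) = 1.703×10^5 km³ of water.
Spread over 3.45×10^14 m² of ocean, Δh = 1.703×10^14 / 3.45×10^14 = 0.493 m = 493 mm.

≈ 493 mm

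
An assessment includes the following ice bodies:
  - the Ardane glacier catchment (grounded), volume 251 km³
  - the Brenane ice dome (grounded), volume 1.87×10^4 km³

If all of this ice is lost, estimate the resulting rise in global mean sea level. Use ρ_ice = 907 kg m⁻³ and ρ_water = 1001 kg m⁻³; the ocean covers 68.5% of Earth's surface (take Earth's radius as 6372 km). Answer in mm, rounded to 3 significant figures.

≈ 49.1 mm

Ardane: 251 km³ × (907/1001) = 227.4 km³ of water.
Brenane: 1.87×10^4 km³ × (907/1001) = 1.694×10^4 km³ of water.
Total added water ≈ 1.717×10^13 m³ over 3.50×10^14 m² → Δh = 0.0491 m = 49.1 mm.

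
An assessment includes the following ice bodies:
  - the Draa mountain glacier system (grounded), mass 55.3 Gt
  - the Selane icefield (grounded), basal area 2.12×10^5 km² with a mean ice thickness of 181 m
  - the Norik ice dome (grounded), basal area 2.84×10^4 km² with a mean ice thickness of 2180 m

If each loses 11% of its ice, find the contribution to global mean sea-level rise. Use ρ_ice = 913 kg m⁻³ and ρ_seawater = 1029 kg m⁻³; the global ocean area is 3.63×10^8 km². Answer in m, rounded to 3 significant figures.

≈ 0.0270 m

Draa: 0.11 × 55.3 Gt = 6.083×10^12 kg; dividing by ρ_w = 1029 kg m⁻³ gives 5.912×10^9 m³ of water.
Selane: ice volume = 2.12×10^5 km² × 181 m = 3.837×10^4 km³; 0.11 × 3.837×10^4 × (913/1029) = 3745 km³ of water.
Norik: ice volume = 2.84×10^4 km² × 2180 m = 6.191×10^4 km³; 0.11 × 6.191×10^4 × (913/1029) = 6043 km³ of water.
Total added water ≈ 9.794×10^12 m³ over 3.63×10^14 m² → Δh = 0.0270 m.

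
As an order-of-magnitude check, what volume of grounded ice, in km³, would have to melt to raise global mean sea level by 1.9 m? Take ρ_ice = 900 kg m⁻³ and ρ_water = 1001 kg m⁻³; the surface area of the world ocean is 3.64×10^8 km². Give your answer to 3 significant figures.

≈ 7.69×10^5 km³

Required water volume = Δh × A = 1.9 m × 3.64×10^14 m² = 6.916×10^14 m³ = 6.916×10^5 km³.
Ice volume = water volume × ρ_w/ρ_ice = 6.916×10^5 × 1001/900 = 7.69×10^5 km³.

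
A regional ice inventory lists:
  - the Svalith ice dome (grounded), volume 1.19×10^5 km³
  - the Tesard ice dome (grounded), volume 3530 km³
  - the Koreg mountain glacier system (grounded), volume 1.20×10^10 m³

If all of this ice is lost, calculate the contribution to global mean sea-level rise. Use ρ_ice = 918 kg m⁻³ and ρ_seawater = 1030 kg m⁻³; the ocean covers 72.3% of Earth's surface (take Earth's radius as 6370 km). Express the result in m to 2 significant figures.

≈ 0.30 m

Svalith: 1.19×10^5 km³ × (918/1030) = 1.061×10^5 km³ of water.
Tesard: 3530 km³ × (918/1030) = 3146 km³ of water.
Koreg: 1.20×10^10 m³ × (918/1030) = 1.070×10^10 m³ of water.
Total added water ≈ 1.092×10^14 m³ over 3.69×10^14 m² → Δh = 0.296 m.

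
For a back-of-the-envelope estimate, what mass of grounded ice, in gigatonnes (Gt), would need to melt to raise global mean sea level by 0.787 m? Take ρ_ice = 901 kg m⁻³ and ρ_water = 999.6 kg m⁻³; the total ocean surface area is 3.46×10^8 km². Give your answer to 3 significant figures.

≈ 2.72×10^5 Gt

Required water volume = Δh × A = 0.787 m × 3.46×10^14 m² = 2.723×10^14 m³.
ρ_w = 999.6 kg m⁻³, so the mass of water = 2.723×10^14 m³ × 999.6 kg m⁻³ = 2.722×10^17 kg = 2.72×10^5 Gt (and the same mass of ice, by conservation).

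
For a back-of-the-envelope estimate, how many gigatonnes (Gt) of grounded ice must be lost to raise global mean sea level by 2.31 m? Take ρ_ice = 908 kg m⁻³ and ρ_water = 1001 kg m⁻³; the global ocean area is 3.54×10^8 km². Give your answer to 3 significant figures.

≈ 8.19×10^5 Gt

Required water volume = Δh × A = 2.31 m × 3.54×10^14 m² = 8.177×10^14 m³.
ρ_w = 1001 kg m⁻³, so the mass of water = 8.177×10^14 m³ × 1001 kg m⁻³ = 8.186×10^17 kg = 8.19×10^5 Gt (and the same mass of ice, by conservation).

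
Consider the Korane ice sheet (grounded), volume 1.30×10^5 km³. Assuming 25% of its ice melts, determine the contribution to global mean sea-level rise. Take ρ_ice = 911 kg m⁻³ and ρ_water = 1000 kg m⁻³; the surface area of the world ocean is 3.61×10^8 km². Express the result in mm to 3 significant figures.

Korane: 0.25 × 1.30×10^5 km³ × (911/1000) = 2.961×10^4 km³ of water.
Spread over 3.61×10^14 m² of ocean, Δh = 2.961×10^13 / 3.61×10^14 = 0.0820 m = 82.0 mm.

≈ 82.0 mm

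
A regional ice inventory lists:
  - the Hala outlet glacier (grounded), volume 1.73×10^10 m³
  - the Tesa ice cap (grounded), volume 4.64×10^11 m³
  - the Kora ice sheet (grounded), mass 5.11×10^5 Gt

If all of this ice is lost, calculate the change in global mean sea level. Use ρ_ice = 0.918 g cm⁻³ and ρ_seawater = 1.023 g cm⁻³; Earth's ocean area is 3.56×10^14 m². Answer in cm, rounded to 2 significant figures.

≈ 140 cm

Hala: 1.73×10^10 m³ × (918/1023) = 1.552×10^10 m³ of water.
Tesa: 4.64×10^11 m³ × (918/1023) = 4.164×10^11 m³ of water.
Kora: 5.11×10^5 Gt = 5.110×10^17 kg; dividing by ρ_w = 1.023 g cm⁻³ = 1023 kg m⁻³ gives 4.995×10^14 m³ of water.
Total added water ≈ 4.999×10^14 m³ over 3.56×10^14 m² → Δh = 1.40 m = 140 cm.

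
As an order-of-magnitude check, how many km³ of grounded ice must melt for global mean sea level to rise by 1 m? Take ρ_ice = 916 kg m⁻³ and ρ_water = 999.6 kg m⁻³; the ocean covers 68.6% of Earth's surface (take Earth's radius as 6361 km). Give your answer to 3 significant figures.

Required water volume = Δh × A = 1 m × 3.49×10^14 m² = 3.488×10^14 m³ = 3.488×10^5 km³.
Ice volume = water volume × ρ_w/ρ_ice = 3.488×10^5 × 999.6/916 = 3.81×10^5 km³.

≈ 3.81×10^5 km³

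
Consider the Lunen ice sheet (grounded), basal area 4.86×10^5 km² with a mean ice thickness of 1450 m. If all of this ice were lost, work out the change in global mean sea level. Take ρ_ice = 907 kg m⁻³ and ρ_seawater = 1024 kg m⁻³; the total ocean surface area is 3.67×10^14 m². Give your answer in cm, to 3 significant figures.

≈ 170 cm

Lunen: ice volume = 4.86×10^5 km² × 1450 m = 7.047×10^5 km³; 7.047×10^5 × (907/1024) = 6.242×10^5 km³ of water.
Spread over 3.67×10^14 m² of ocean, Δh = 6.242×10^14 / 3.67×10^14 = 1.70 m = 170 cm.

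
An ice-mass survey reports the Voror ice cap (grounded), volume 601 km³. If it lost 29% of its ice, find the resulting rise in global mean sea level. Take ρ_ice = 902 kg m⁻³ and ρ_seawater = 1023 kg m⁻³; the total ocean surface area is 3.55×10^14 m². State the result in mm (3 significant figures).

Voror: 0.29 × 601 km³ × (902/1023) = 153.7 km³ of water.
Spread over 3.55×10^14 m² of ocean, Δh = 1.537×10^11 / 3.55×10^14 = 4.33×10^-4 m = 0.433 mm.

≈ 0.433 mm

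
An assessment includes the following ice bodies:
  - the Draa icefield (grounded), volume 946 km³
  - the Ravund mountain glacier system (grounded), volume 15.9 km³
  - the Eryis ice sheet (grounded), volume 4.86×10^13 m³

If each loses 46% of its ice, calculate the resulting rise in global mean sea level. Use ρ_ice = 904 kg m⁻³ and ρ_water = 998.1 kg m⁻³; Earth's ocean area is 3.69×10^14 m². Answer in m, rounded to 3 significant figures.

≈ 0.0560 m

Draa: 0.46 × 946 km³ × (904/998.1) = 394.1 km³ of water.
Ravund: 0.46 × 15.9 km³ × (904/998.1) = 6.624 km³ of water.
Eryis: 0.46 × 4.86×10^13 m³ × (904/998.1) = 2.025×10^13 m³ of water.
Total added water ≈ 2.065×10^13 m³ over 3.69×10^14 m² → Δh = 0.0560 m.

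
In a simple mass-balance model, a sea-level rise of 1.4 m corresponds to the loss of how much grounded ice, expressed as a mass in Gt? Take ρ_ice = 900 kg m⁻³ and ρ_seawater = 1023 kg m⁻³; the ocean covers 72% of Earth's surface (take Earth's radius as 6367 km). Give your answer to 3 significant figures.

Required water volume = Δh × A = 1.4 m × 3.67×10^14 m² = 5.135×10^14 m³.
ρ_w = 1023 kg m⁻³, so the mass of water = 5.135×10^14 m³ × 1023 kg m⁻³ = 5.253×10^17 kg = 5.25×10^5 Gt (and the same mass of ice, by conservation).

≈ 5.25×10^5 Gt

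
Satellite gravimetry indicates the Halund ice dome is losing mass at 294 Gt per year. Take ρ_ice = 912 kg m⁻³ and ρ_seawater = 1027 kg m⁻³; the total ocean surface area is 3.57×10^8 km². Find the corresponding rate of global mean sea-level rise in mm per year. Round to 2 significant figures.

≈ 0.80 mm/yr

ρ_w = 1027 kg m⁻³. Annual water volume added = 294 Gt / ρ_w = 2.940×10^14 kg / 1027 kg m⁻³ = 2.863×10^11 m³.
Δh per year = 2.863×10^11 / 3.57×10^14 = 8.02×10^-4 m = 0.80 mm.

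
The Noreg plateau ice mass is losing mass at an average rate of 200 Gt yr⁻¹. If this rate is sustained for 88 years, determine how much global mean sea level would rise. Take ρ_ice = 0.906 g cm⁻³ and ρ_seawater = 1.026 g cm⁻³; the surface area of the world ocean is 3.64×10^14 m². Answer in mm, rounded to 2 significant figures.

Total mass lost = 200 Gt/yr × 88 yr = 1.760×10^4 Gt = 1.760×10^16 kg.
ρ_w = 1.026 g cm⁻³ = 1026 kg m⁻³, so water volume = 1.760×10^16 / 1026 = 1.715×10^13 m³.
Δh = 1.715×10^13 / 3.64×10^14 = 0.0471 m = 47 mm.

≈ 47 mm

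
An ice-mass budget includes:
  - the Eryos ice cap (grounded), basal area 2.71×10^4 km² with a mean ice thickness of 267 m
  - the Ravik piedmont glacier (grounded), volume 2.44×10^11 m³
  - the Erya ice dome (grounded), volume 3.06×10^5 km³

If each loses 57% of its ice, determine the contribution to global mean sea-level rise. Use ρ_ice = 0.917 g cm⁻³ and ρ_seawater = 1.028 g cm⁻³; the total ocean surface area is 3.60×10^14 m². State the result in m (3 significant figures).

Eryos: ice volume = 2.71×10^4 km² × 267 m = 7236 km³; 0.57 × 7236 × (917/1028) = 3679 km³ of water.
Ravik: 0.57 × 2.44×10^11 m³ × (917/1028) = 1.241×10^11 m³ of water.
Erya: 0.57 × 3.06×10^5 km³ × (917/1028) = 1.556×10^5 km³ of water.
Total added water ≈ 1.594×10^14 m³ over 3.60×10^14 m² → Δh = 0.443 m.

≈ 0.443 m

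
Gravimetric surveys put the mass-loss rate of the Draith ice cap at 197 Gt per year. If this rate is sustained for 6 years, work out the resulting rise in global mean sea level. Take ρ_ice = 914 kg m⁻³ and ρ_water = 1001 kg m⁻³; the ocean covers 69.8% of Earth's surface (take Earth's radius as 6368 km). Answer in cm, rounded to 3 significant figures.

≈ 0.332 cm

Total mass lost = 197 Gt/yr × 6 yr = 1182 Gt = 1.182×10^15 kg.
ρ_w = 1001 kg m⁻³, so water volume = 1.182×10^15 / 1001 = 1.181×10^12 m³.
Δh = 1.181×10^12 / 3.56×10^14 = 3.32×10^-3 m = 0.332 cm.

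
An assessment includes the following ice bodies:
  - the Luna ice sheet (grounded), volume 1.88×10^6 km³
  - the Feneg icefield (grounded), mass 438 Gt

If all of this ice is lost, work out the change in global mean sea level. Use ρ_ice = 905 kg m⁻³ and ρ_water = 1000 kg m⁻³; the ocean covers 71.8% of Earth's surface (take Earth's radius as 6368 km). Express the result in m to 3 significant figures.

≈ 4.65 m

Luna: 1.88×10^6 km³ × (905/1000) = 1.701×10^6 km³ of water.
Feneg: 438 Gt = 4.380×10^14 kg; dividing by ρ_w = 1000 kg m⁻³ gives 4.380×10^11 m³ of water.
Total added water ≈ 1.702×10^15 m³ over 3.66×10^14 m² → Δh = 4.65 m.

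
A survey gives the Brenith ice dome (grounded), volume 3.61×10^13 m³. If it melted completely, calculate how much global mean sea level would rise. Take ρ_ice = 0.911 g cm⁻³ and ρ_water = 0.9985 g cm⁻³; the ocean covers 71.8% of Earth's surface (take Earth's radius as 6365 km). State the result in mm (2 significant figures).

≈ 90 mm

Brenith: 3.61×10^13 m³ × (911/998.5) = 3.294×10^13 m³ of water.
Spread over 3.66×10^14 m² of ocean, Δh = 3.294×10^13 / 3.66×10^14 = 0.0901 m = 90 mm.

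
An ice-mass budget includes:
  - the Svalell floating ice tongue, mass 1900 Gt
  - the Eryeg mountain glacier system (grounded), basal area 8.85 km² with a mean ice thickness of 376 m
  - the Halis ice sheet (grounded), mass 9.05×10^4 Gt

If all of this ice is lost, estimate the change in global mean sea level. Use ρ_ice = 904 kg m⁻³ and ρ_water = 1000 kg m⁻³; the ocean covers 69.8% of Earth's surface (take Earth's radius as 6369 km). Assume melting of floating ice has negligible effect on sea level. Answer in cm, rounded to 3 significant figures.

The Svalell floating ice tongue is floating and already displaces its own weight of water, so its melt adds essentially nothing to sea level.
Eryeg: ice volume = 8.85 km² × 376 m = 3.328 km³; 3.328 × (904/1000) = 3.008 km³ of water.
Halis: 9.05×10^4 Gt = 9.050×10^16 kg; dividing by ρ_w = 1000 kg m⁻³ gives 9.050×10^13 m³ of water.
Total added water ≈ 9.050×10^13 m³ over 3.56×10^14 m² → Δh = 0.254 m = 25.4 cm.

≈ 25.4 cm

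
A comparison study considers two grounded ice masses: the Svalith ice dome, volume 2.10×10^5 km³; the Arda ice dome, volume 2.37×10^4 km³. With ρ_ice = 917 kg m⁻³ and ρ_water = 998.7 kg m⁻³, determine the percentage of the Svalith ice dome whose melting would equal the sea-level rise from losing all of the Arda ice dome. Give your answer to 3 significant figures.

Equal sea-level rise means equal mass of meltwater, i.e. equal mass of ice lost.
Ice mass of Arda: 2.173×10^16 kg; ice mass of Svalith: 1.926×10^17 kg.
Fraction required = 2.173×10^16 / 1.926×10^17 = 0.113 → 11.3 %.

≈ 11.3 %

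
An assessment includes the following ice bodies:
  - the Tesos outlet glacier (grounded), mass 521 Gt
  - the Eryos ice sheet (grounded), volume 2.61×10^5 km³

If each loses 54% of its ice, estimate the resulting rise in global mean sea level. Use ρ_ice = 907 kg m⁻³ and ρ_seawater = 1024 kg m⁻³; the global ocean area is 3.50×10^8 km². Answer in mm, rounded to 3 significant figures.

≈ 357 mm

Tesos: 0.54 × 521 Gt = 2.813×10^14 kg; dividing by ρ_w = 1024 kg m⁻³ gives 2.747×10^11 m³ of water.
Eryos: 0.54 × 2.61×10^5 km³ × (907/1024) = 1.248×10^5 km³ of water.
Total added water ≈ 1.251×10^14 m³ over 3.50×10^14 m² → Δh = 0.357 m = 357 mm.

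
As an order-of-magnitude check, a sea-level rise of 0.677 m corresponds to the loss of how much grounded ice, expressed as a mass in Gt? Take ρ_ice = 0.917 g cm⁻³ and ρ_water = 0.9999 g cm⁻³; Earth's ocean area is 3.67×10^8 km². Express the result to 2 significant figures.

Required water volume = Δh × A = 0.677 m × 3.67×10^14 m² = 2.485×10^14 m³.
ρ_w = 0.9999 g cm⁻³ = 999.9 kg m⁻³, so the mass of water = 2.485×10^14 m³ × 999.9 kg m⁻³ = 2.484×10^17 kg = 2.5×10^5 Gt (and the same mass of ice, by conservation).

≈ 2.5×10^5 Gt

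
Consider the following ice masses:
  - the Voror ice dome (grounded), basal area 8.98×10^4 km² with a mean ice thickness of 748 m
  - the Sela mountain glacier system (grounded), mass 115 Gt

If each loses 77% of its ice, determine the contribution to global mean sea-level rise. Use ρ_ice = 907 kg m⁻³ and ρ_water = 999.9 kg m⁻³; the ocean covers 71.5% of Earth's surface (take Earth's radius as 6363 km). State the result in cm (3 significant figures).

≈ 12.9 cm

Voror: ice volume = 8.98×10^4 km² × 748 m = 6.717×10^4 km³; 0.77 × 6.717×10^4 × (907/999.9) = 4.692×10^4 km³ of water.
Sela: 0.77 × 115 Gt = 8.855×10^13 kg; dividing by ρ_w = 999.9 kg m⁻³ gives 8.856×10^10 m³ of water.
Total added water ≈ 4.700×10^13 m³ over 3.64×10^14 m² → Δh = 0.129 m = 12.9 cm.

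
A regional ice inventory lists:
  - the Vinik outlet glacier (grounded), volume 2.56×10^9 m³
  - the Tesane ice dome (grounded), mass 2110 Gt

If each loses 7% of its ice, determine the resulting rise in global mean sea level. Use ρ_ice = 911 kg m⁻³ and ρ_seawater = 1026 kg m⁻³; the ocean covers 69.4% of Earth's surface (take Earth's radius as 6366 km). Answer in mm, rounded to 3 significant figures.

Vinik: 0.07 × 2.56×10^9 m³ × (911/1026) = 1.591×10^8 m³ of water.
Tesane: 0.07 × 2110 Gt = 1.477×10^14 kg; dividing by ρ_w = 1026 kg m⁻³ gives 1.440×10^11 m³ of water.
Total added water ≈ 1.441×10^11 m³ over 3.53×10^14 m² → Δh = 4.08×10^-4 m = 0.408 mm.

≈ 0.408 mm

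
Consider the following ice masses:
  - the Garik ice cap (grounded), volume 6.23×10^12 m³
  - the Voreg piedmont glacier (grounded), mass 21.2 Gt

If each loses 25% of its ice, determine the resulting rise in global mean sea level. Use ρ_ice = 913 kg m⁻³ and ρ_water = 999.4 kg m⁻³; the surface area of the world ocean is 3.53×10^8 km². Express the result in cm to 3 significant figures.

≈ 0.405 cm

Garik: 0.25 × 6.23×10^12 m³ × (913/999.4) = 1.423×10^12 m³ of water.
Voreg: 0.25 × 21.2 Gt = 5.300×10^12 kg; dividing by ρ_w = 999.4 kg m⁻³ gives 5.303×10^9 m³ of water.
Total added water ≈ 1.428×10^12 m³ over 3.53×10^14 m² → Δh = 4.05×10^-3 m = 0.405 cm.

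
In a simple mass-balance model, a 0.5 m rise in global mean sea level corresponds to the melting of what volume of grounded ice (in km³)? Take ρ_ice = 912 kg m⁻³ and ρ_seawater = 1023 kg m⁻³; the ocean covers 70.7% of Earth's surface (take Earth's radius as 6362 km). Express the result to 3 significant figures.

≈ 2.02×10^5 km³

Required water volume = Δh × A = 0.5 m × 3.60×10^14 m² = 1.798×10^14 m³ = 1.798×10^5 km³.
Ice volume = water volume × ρ_w/ρ_ice = 1.798×10^5 × 1023/912 = 2.02×10^5 km³.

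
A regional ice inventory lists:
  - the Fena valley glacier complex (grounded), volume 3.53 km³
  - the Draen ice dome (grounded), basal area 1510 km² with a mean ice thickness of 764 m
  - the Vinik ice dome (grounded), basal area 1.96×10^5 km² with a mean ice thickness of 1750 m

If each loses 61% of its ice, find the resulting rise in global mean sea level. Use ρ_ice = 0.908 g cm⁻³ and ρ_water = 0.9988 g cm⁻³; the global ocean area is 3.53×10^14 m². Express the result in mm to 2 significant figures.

≈ 540 mm

Fena: 0.61 × 3.53 km³ × (908/998.8) = 1.958 km³ of water.
Draen: ice volume = 1510 km² × 764 m = 1154 km³; 0.61 × 1154 × (908/998.8) = 639.7 km³ of water.
Vinik: ice volume = 1.96×10^5 km² × 1750 m = 3.430×10^5 km³; 0.61 × 3.430×10^5 × (908/998.8) = 1.902×10^5 km³ of water.
Total added water ≈ 1.909×10^14 m³ over 3.53×10^14 m² → Δh = 0.541 m = 540 mm.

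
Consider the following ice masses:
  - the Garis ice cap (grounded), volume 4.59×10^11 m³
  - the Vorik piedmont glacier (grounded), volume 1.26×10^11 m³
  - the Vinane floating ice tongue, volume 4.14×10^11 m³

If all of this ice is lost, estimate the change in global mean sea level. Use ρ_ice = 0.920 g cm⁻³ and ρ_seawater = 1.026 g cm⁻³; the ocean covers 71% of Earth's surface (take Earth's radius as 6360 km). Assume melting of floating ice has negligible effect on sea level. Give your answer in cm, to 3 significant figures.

≈ 0.145 cm

Garis: 4.59×10^11 m³ × (920/1026) = 4.116×10^11 m³ of water.
Vorik: 1.26×10^11 m³ × (920/1026) = 1.130×10^11 m³ of water.
The Vinane floating ice tongue is floating and already displaces its own weight of water, so its melt adds essentially nothing to sea level.
Total added water ≈ 5.246×10^11 m³ over 3.61×10^14 m² → Δh = 1.45×10^-3 m = 0.145 cm.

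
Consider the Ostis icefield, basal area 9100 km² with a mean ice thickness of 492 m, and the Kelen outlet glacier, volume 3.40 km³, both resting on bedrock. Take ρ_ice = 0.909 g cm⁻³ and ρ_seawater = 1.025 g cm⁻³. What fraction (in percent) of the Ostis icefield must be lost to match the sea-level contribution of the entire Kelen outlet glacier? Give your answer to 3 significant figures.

Equal sea-level rise means equal mass of meltwater, i.e. equal mass of ice lost.
Ice mass of Kelen: 3.091×10^12 kg; ice mass of Ostis: 4.070×10^15 kg.
Fraction required = 3.091×10^12 / 4.070×10^15 = 7.59×10^-4 → 0.0759 %.

≈ 0.0759 %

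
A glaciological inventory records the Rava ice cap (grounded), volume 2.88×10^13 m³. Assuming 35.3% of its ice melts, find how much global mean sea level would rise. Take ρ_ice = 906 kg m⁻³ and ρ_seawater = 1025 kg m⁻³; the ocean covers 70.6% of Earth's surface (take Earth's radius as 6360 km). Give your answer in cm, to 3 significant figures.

≈ 2.50 cm

Rava: 0.353 × 2.88×10^13 m³ × (906/1025) = 8.986×10^12 m³ of water.
Spread over 3.59×10^14 m² of ocean, Δh = 8.986×10^12 / 3.59×10^14 = 0.0250 m = 2.50 cm.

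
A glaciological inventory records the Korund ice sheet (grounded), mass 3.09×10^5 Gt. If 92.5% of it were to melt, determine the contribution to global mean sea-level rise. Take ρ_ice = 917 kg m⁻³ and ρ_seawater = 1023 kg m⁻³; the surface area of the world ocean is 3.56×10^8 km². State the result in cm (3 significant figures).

Korund: 0.925 × 3.09×10^5 Gt = 2.858×10^17 kg; dividing by ρ_w = 1023 kg m⁻³ gives 2.794×10^14 m³ of water.
Spread over 3.56×10^14 m² of ocean, Δh = 2.794×10^14 / 3.56×10^14 = 0.785 m = 78.5 cm.

≈ 78.5 cm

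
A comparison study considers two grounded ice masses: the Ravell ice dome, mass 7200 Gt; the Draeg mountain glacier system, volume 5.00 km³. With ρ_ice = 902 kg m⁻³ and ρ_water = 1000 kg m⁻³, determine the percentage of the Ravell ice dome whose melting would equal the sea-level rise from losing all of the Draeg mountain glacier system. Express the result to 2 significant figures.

Equal sea-level rise means equal mass of meltwater, i.e. equal mass of ice lost.
Ice mass of Draeg: 4.510×10^12 kg; ice mass of Ravell: 7.200×10^15 kg.
Fraction required = 4.510×10^12 / 7.200×10^15 = 6.26×10^-4 → 0.063 %.

≈ 0.063 %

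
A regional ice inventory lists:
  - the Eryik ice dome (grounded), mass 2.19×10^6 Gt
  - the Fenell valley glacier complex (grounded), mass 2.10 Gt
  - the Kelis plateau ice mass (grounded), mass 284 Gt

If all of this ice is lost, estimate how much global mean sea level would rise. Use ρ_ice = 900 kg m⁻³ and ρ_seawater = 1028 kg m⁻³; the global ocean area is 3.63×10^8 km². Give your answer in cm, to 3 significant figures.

Eryik: 2.19×10^6 Gt = 2.190×10^18 kg; dividing by ρ_w = 1028 kg m⁻³ gives 2.130×10^15 m³ of water.
Fenell: 2.10 Gt = 2.100×10^12 kg; dividing by ρ_w = 1028 kg m⁻³ gives 2.043×10^9 m³ of water.
Kelis: 284 Gt = 2.840×10^14 kg; dividing by ρ_w = 1028 kg m⁻³ gives 2.763×10^11 m³ of water.
Total added water ≈ 2.131×10^15 m³ over 3.63×10^14 m² → Δh = 5.87 m = 587 cm.

≈ 587 cm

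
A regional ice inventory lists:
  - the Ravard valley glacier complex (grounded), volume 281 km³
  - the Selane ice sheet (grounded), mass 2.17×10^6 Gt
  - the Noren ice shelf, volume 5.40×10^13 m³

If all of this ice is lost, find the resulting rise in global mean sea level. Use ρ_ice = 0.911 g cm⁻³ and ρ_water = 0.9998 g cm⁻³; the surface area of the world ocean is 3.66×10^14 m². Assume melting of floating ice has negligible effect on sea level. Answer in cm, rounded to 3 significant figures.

Ravard: 281 km³ × (911/999.8) = 256.0 km³ of water.
Selane: 2.17×10^6 Gt = 2.170×10^18 kg; dividing by ρ_w = 0.9998 g cm⁻³ = 999.8 kg m⁻³ gives 2.170×10^15 m³ of water.
The Noren ice shelf is floating and already displaces its own weight of water, so its melt adds essentially nothing to sea level.
Total added water ≈ 2.171×10^15 m³ over 3.66×10^14 m² → Δh = 5.93 m = 593 cm.

≈ 593 cm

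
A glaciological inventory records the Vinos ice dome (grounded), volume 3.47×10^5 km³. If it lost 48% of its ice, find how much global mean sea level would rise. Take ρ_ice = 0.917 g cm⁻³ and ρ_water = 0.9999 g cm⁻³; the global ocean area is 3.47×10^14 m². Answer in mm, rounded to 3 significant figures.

Vinos: 0.48 × 3.47×10^5 km³ × (917/999.9) = 1.528×10^5 km³ of water.
Spread over 3.47×10^14 m² of ocean, Δh = 1.528×10^14 / 3.47×10^14 = 0.440 m = 440 mm.

≈ 440 mm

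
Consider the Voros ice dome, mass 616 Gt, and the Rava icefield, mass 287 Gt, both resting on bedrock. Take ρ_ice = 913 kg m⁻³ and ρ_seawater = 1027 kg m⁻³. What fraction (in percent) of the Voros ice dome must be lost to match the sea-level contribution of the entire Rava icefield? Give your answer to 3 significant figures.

Equal sea-level rise means equal mass of meltwater, i.e. equal mass of ice lost.
Ice mass of Rava: 2.870×10^14 kg; ice mass of Voros: 6.160×10^14 kg.
Fraction required = 2.870×10^14 / 6.160×10^14 = 0.466 → 46.6 %.

≈ 46.6 %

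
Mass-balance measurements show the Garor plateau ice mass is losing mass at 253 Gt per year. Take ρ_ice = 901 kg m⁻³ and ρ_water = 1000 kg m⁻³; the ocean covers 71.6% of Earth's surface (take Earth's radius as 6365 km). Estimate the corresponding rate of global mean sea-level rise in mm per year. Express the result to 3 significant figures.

≈ 0.694 mm/yr

ρ_w = 1000 kg m⁻³. Annual water volume added = 253 Gt / ρ_w = 2.530×10^14 kg / 1000 kg m⁻³ = 2.530×10^11 m³.
Δh per year = 2.530×10^11 / 3.65×10^14 = 6.94×10^-4 m = 0.694 mm.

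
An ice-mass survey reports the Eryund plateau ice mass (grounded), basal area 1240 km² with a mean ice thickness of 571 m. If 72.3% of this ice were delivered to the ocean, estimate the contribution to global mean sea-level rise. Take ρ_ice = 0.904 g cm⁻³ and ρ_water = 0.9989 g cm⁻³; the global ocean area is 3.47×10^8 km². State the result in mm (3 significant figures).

≈ 1.34 mm

Eryund: ice volume = 1240 km² × 571 m = 708.0 km³; 0.723 × 708.0 × (904/998.9) = 463.3 km³ of water.
Spread over 3.47×10^14 m² of ocean, Δh = 4.633×10^11 / 3.47×10^14 = 1.34×10^-3 m = 1.34 mm.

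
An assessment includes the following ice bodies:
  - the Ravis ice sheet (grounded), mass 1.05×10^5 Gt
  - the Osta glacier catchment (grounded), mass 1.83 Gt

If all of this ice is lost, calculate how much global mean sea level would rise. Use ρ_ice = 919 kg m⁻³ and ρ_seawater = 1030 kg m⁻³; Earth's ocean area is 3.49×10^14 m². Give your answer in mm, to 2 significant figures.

≈ 290 mm

Ravis: 1.05×10^5 Gt = 1.050×10^17 kg; dividing by ρ_w = 1030 kg m⁻³ gives 1.019×10^14 m³ of water.
Osta: 1.83 Gt = 1.830×10^12 kg; dividing by ρ_w = 1030 kg m⁻³ gives 1.777×10^9 m³ of water.
Total added water ≈ 1.019×10^14 m³ over 3.49×10^14 m² → Δh = 0.292 m = 290 mm.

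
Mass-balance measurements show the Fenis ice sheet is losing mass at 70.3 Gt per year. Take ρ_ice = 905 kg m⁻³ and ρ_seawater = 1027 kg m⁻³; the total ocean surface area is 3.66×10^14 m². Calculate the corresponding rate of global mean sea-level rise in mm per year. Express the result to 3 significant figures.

≈ 0.187 mm/yr

ρ_w = 1027 kg m⁻³. Annual water volume added = 70.3 Gt / ρ_w = 7.030×10^13 kg / 1027 kg m⁻³ = 6.845×10^10 m³.
Δh per year = 6.845×10^10 / 3.66×10^14 = 1.87×10^-4 m = 0.187 mm.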